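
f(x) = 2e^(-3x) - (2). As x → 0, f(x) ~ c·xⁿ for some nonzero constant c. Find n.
1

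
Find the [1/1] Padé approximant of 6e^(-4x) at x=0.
(6 - 12*x)/(2*x + 1)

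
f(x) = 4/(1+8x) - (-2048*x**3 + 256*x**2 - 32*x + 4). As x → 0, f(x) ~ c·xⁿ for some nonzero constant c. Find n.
4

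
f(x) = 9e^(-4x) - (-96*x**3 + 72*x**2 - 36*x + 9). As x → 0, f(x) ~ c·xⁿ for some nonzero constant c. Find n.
4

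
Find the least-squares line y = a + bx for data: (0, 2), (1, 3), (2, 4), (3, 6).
a = 9/5, b = 13/10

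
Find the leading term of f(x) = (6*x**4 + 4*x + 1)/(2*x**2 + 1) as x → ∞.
3*x**2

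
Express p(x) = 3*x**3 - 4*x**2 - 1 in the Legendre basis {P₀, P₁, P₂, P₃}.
(-7/3)P₀ + (9/5)P₁ + (-8/3)P₂ + (6/5)P₃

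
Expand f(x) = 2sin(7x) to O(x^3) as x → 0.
14*x + O(x**3)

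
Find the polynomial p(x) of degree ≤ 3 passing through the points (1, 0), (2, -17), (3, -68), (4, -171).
-3*x**3 + x**2 + x + 1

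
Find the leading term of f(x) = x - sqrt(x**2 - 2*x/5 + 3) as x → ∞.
1/5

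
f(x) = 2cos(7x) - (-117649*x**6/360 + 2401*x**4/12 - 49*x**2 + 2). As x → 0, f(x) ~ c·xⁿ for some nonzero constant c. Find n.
8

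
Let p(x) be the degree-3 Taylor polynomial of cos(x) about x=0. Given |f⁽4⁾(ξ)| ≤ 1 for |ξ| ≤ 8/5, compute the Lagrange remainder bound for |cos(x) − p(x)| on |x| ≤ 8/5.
512/1875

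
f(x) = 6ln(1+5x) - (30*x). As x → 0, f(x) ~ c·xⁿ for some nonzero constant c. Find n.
2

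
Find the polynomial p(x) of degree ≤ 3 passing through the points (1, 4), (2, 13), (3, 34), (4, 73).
x**3 + 2*x + 1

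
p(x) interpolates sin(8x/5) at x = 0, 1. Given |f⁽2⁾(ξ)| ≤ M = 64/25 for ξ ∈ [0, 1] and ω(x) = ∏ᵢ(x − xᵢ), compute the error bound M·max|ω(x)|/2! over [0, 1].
8/25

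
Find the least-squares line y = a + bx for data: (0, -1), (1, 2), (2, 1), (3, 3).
a = -2/5, b = 11/10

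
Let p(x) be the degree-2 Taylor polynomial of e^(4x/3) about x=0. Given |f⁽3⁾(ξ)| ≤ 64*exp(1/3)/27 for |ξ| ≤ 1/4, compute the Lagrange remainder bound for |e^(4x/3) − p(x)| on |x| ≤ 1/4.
exp(1/3)/162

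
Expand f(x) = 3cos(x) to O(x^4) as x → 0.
3 - 3*x**2/2 + O(x**4)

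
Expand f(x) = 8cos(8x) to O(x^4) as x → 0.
8 - 256*x**2 + O(x**4)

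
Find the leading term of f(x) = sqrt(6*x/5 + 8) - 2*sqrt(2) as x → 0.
3*sqrt(2)*x/20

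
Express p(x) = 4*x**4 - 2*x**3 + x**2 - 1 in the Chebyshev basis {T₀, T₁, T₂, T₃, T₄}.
T₀ + (-3/2)T₁ + (5/2)T₂ + (-1/2)T₃ + (1/2)T₄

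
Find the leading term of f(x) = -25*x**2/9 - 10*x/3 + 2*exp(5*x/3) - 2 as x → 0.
125*x**3/81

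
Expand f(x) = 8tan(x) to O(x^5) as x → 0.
8*x + 8*x**3/3 + O(x**5)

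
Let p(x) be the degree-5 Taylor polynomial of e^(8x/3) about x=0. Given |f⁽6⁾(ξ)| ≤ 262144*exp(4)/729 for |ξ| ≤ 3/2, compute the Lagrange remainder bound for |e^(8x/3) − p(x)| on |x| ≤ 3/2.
256*exp(4)/45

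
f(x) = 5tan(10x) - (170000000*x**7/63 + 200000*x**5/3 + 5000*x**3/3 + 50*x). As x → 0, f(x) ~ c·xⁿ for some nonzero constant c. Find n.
9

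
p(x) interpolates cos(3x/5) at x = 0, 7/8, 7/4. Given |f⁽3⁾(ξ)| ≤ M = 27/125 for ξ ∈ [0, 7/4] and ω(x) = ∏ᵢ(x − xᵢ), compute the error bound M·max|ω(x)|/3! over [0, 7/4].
343*sqrt(3)/64000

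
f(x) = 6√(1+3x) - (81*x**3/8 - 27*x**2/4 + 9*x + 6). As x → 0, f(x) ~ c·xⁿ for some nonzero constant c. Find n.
4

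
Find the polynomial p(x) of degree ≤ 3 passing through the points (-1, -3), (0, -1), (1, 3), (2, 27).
3*x**3 + x**2 - 1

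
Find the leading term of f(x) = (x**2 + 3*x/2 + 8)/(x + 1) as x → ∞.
x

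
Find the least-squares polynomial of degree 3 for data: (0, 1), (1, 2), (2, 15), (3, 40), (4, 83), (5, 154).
40/63 + (-1/54)x + (100/63)x² + (49/54)x³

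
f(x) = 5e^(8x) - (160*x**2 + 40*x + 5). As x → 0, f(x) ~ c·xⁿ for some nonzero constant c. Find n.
3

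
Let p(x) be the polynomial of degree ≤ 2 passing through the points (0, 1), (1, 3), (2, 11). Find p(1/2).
5/4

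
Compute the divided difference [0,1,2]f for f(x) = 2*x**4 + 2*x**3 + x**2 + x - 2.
21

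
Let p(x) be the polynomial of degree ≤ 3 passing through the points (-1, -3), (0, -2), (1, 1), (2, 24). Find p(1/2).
-15/8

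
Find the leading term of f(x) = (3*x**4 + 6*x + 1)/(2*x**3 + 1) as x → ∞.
3*x/2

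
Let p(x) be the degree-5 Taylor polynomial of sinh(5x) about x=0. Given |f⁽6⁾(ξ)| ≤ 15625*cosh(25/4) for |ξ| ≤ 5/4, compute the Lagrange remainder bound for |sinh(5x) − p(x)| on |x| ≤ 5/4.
48828125*cosh(25/4)/589824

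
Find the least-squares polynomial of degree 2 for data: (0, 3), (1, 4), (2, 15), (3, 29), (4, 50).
89/35 + (-27/70)x + (43/14)x²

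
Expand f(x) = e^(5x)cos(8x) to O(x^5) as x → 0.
1 + 5*x - 39*x**2/2 - 835*x**3/6 - 4879*x**4/24 + O(x**5)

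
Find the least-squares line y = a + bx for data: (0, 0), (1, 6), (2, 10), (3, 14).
a = 3/5, b = 23/5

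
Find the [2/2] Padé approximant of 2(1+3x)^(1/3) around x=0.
(14*x**2/3 + 7*x + 2)/(5*x**2/6 + 5*x/2 + 1)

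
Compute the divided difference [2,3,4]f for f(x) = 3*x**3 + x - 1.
27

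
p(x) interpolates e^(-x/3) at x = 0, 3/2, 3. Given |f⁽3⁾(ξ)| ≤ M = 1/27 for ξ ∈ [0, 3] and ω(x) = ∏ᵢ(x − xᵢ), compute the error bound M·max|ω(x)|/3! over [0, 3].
sqrt(3)/216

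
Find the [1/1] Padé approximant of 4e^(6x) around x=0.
(12*x + 4)/(1 - 3*x)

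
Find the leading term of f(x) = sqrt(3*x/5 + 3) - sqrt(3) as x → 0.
sqrt(3)*x/10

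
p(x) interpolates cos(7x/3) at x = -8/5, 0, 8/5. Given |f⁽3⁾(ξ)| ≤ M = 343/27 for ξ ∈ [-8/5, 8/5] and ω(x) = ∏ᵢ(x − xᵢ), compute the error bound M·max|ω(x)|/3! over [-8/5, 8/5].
175616*sqrt(3)/91125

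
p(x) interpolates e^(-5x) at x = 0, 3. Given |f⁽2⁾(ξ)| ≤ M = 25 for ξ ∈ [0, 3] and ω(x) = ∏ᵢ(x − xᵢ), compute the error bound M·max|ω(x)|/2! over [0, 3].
225/8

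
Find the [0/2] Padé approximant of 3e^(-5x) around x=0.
3/(25*x**2/2 + 5*x + 1)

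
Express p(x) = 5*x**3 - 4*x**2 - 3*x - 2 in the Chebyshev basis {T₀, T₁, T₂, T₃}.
(-4)T₀ + (3/4)T₁ + (-2)T₂ + (5/4)T₃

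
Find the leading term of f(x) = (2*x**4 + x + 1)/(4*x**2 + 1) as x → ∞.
x**2/2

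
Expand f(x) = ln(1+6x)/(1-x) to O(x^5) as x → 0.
6*x - 12*x**2 + 60*x**3 - 264*x**4 + O(x**5)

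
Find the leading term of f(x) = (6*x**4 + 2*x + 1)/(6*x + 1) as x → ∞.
x**3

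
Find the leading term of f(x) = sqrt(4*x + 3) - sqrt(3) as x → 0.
2*sqrt(3)*x/3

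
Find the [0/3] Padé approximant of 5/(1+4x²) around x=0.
5/(4*x**2 + 1)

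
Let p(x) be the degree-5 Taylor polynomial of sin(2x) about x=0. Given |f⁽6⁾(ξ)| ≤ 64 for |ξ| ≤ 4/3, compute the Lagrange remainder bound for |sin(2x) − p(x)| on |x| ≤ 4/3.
16384/32805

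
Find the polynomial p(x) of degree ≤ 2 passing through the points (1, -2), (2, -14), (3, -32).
-3*x**2 - 3*x + 4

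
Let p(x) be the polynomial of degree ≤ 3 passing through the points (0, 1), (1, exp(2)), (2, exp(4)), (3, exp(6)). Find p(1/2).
-5*exp(4)/16 + 5/16 + 15*exp(2)/16 + exp(6)/16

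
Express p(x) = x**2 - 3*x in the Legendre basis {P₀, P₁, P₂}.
(1/3)P₀ + (-3)P₁ + (2/3)P₂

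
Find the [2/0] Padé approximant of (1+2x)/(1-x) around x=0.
3*x**2 + 3*x + 1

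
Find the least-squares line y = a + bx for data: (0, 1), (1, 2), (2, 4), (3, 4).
a = 11/10, b = 11/10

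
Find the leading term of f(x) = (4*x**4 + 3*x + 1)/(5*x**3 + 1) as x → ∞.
4*x/5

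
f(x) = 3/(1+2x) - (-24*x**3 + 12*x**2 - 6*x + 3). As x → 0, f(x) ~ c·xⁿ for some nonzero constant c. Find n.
4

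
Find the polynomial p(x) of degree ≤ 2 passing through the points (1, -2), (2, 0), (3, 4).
x**2 - x - 2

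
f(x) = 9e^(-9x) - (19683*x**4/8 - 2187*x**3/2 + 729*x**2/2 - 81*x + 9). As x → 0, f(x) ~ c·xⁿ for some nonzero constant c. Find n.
5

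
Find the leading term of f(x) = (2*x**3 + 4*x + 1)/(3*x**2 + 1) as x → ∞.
2*x/3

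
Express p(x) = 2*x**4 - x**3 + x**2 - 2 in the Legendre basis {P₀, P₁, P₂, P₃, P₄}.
(-19/15)P₀ + (-3/5)P₁ + (38/21)P₂ + (-2/5)P₃ + (16/35)P₄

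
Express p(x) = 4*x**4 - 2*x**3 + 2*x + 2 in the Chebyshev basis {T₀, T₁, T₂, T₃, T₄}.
(7/2)T₀ + (1/2)T₁ + (2)T₂ + (-1/2)T₃ + (1/2)T₄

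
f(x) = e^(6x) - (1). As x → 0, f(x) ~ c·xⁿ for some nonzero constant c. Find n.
1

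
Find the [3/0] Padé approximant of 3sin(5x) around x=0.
-125*x**3/2 + 15*x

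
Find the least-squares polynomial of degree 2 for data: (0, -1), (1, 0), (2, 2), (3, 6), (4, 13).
-4/5 + (-3/5)x + x²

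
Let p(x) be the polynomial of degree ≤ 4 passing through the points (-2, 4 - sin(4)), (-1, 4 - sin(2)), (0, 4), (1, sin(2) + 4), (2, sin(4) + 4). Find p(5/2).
-15*sin(2)/8 + 35*sin(4)/16 + 4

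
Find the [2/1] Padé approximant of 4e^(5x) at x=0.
(50*x**2/3 + 40*x/3 + 4)/(1 - 5*x/3)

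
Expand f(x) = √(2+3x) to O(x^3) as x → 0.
sqrt(2) + 3*sqrt(2)*x/4 - 9*sqrt(2)*x**2/32 + O(x**3)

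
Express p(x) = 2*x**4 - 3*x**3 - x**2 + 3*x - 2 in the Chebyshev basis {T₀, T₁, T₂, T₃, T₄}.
(-7/4)T₀ + (3/4)T₁ + (1/2)T₂ + (-3/4)T₃ + (1/4)T₄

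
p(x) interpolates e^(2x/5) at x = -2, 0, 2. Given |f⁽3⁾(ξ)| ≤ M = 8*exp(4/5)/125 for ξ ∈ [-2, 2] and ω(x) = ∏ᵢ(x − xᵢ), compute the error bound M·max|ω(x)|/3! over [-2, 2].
64*sqrt(3)*exp(4/5)/3375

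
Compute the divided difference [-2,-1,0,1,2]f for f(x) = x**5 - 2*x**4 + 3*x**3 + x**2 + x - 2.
-2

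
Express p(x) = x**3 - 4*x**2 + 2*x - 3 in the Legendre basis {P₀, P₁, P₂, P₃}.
(-13/3)P₀ + (13/5)P₁ + (-8/3)P₂ + (2/5)P₃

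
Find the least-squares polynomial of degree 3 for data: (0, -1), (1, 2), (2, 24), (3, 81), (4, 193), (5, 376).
-65/63 + (-19/378)x + (5/18)x² + (80/27)x³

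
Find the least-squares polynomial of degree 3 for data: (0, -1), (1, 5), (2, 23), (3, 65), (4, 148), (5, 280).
-115/126 + (3079/756)x + (-125/252)x² + (59/27)x³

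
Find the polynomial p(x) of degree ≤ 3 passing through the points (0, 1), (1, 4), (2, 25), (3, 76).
2*x**3 + 3*x**2 - 2*x + 1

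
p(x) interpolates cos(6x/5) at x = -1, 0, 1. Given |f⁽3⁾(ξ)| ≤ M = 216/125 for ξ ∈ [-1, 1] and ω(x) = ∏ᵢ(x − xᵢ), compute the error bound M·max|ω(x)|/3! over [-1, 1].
8*sqrt(3)/125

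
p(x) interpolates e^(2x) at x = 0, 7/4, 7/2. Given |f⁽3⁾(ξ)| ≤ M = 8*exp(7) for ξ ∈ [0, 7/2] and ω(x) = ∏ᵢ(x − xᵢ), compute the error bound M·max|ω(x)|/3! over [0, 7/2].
343*sqrt(3)*exp(7)/216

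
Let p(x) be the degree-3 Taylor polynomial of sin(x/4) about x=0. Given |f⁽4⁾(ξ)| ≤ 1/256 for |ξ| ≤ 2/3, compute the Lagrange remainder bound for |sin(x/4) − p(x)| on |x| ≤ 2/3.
1/31104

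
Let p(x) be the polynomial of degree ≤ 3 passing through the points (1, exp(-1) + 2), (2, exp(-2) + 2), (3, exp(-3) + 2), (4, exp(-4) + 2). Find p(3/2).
(-5*e + 1 + 5*exp(3) + 15*exp(2) + 32*exp(4))*exp(-4)/16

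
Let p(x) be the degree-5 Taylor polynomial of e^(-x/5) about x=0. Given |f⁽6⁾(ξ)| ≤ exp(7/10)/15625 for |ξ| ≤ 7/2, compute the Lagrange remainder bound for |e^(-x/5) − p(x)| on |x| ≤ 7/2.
117649*exp(7/10)/720000000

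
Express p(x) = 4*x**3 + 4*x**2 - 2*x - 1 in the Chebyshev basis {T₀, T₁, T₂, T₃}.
T₀ + T₁ + (2)T₂ + T₃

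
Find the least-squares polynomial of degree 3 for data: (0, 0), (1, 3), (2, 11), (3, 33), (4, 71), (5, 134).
1/18 + (167/108)x + (5/36)x² + (53/54)x³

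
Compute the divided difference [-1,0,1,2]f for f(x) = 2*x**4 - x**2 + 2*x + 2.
4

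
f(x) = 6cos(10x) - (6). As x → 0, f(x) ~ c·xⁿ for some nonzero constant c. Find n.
2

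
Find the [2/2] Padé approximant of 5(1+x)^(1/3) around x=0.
(35*x**2/27 + 35*x/6 + 5)/(5*x**2/54 + 5*x/6 + 1)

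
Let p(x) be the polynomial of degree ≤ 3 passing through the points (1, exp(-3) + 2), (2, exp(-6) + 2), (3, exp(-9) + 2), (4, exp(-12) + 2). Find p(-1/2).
(-189*exp(6) - 35 + 135*exp(3) + 105*exp(9) + 32*exp(12))*exp(-12)/16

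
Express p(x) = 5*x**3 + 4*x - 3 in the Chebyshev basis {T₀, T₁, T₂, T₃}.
(-3)T₀ + (31/4)T₁ + (5/4)T₃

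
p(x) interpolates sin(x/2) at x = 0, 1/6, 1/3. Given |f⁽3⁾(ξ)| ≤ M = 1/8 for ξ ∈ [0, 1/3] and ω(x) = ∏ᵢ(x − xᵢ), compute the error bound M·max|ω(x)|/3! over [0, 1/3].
sqrt(3)/46656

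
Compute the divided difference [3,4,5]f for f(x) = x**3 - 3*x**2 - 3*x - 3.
9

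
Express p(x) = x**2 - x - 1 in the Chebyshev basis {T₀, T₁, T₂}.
(-1/2)T₀ - T₁ + (1/2)T₂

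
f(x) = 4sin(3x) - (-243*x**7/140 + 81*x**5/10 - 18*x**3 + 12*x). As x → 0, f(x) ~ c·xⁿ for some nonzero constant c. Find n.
9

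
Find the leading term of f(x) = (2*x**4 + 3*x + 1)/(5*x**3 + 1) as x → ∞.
2*x/5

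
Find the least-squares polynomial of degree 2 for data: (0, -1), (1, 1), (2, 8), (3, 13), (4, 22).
-9/7 + (83/35)x + (6/7)x²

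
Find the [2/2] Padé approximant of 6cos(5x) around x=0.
(6 - 125*x**2/2)/(25*x**2/12 + 1)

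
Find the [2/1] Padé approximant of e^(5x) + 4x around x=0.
(-5*x**2/2 + 22*x/3 + 1)/(1 - 5*x/3)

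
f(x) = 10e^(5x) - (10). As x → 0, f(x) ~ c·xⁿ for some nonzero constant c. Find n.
1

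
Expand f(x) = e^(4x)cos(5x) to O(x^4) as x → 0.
1 + 4*x - 9*x**2/2 - 118*x**3/3 + O(x**4)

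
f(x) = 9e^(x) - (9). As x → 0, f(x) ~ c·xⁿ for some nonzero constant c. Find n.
1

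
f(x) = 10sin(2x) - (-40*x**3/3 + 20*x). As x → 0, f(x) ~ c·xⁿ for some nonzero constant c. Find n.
5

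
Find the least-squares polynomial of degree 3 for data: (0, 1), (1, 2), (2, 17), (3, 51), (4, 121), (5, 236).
7/9 + (64/189)x + (-25/126)x² + (103/54)x³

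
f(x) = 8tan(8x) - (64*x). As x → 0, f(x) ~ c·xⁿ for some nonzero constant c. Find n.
3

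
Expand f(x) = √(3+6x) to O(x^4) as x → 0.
sqrt(3) + sqrt(3)*x - sqrt(3)*x**2/2 + sqrt(3)*x**3/2 + O(x**4)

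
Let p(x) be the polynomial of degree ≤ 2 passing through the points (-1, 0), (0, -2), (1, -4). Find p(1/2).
-3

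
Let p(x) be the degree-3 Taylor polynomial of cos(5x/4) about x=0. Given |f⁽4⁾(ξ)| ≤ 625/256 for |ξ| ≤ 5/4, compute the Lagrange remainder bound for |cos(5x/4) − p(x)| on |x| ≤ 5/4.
390625/1572864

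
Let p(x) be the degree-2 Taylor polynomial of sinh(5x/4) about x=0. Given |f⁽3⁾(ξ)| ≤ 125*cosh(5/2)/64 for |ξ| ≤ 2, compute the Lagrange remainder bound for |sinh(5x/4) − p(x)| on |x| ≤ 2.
125*cosh(5/2)/48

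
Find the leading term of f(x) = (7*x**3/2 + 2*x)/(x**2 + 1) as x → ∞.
7*x/2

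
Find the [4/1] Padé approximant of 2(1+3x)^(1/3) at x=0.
(2*x**4/3 - 16*x**3/15 + 12*x**2/5 + 32*x/5 + 2)/(11*x/5 + 1)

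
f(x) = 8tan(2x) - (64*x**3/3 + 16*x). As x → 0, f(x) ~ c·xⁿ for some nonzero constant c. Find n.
5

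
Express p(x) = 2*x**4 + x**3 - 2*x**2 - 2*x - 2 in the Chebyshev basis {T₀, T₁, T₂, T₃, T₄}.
(-9/4)T₀ + (-5/4)T₁ + (1/4)T₃ + (1/4)T₄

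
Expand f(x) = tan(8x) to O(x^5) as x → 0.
8*x + 512*x**3/3 + O(x**5)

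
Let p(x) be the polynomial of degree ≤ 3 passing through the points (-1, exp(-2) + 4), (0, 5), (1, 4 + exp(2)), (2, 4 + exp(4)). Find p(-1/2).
(5 + (-5*exp(2) + exp(4) + 79)*exp(2))*exp(-2)/16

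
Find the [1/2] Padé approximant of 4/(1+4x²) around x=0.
4/(4*x**2 + 1)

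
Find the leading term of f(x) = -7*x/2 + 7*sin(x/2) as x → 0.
-7*x**3/48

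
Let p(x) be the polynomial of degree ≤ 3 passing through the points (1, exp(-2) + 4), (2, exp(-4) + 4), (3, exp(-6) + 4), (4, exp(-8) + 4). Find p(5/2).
(-exp(6) - 1 + 9*exp(2) + 9*exp(4) + 64*exp(8))*exp(-8)/16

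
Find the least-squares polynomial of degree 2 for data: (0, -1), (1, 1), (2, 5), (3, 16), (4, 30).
-27/35 + (-81/70)x + (31/14)x²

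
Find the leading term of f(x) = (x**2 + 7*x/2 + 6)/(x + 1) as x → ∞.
x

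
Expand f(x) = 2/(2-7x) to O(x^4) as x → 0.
1 + 7*x/2 + 49*x**2/4 + 343*x**3/8 + O(x**4)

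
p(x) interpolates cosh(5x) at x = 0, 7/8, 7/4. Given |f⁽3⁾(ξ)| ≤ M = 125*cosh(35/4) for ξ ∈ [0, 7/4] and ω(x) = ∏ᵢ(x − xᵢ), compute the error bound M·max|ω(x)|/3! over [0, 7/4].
42875*sqrt(3)*cosh(35/4)/13824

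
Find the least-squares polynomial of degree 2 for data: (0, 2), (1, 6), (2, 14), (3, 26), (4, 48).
88/35 + (-8/35)x + (20/7)x²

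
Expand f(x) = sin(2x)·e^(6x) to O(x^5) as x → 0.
2*x + 12*x**2 + 104*x**3/3 + 64*x**4 + O(x**5)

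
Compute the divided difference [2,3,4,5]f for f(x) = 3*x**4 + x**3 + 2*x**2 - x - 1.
43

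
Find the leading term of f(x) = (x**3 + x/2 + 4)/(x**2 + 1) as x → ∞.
x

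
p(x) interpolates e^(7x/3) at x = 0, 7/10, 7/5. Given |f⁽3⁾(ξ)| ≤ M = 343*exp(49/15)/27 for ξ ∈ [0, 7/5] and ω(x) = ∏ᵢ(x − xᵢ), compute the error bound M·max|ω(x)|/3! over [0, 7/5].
117649*sqrt(3)*exp(49/15)/729000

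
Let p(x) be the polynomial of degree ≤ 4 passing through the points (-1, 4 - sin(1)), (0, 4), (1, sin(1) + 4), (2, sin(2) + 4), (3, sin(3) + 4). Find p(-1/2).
-105*sin(1)/128 - 5*sin(3)/128 + 7*sin(2)/32 + 4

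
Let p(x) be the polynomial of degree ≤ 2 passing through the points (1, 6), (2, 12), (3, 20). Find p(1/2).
15/4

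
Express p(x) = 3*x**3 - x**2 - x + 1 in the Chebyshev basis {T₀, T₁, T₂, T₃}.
(1/2)T₀ + (5/4)T₁ + (-1/2)T₂ + (3/4)T₃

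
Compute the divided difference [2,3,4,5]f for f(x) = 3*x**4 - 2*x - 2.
42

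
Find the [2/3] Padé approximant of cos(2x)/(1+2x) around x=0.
(1 - 5*x**2/3)/(2*x**3/3 + x**2/3 + 2*x + 1)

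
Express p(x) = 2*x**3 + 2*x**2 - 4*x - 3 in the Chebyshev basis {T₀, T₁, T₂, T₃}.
(-2)T₀ + (-5/2)T₁ + T₂ + (1/2)T₃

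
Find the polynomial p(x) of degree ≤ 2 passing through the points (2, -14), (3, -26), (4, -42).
-2*x**2 - 2*x - 2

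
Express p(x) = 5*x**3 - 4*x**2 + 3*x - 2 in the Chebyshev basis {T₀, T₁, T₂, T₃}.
(-4)T₀ + (27/4)T₁ + (-2)T₂ + (5/4)T₃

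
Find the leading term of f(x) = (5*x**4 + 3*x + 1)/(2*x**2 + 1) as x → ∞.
5*x**2/2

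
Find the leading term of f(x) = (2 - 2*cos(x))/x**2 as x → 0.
1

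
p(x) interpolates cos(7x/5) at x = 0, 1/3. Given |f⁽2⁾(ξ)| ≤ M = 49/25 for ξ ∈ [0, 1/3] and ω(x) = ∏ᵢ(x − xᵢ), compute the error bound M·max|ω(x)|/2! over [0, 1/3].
49/1800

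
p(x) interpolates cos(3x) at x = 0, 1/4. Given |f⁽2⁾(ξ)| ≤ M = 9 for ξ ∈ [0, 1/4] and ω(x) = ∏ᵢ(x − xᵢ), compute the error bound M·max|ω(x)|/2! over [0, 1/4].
9/128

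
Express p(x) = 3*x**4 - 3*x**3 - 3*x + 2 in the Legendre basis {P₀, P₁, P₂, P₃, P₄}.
(13/5)P₀ + (-24/5)P₁ + (12/7)P₂ + (-6/5)P₃ + (24/35)P₄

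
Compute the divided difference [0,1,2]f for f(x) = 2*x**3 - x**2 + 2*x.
5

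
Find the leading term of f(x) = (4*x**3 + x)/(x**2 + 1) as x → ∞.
4*x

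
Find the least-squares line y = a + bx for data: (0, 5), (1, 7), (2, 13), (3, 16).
a = 22/5, b = 39/10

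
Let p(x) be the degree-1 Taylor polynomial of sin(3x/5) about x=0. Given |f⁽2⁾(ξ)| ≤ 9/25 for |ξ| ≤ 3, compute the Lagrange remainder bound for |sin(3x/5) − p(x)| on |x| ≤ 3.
81/50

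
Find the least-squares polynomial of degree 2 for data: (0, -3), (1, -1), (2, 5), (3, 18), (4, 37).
-96/35 + (-127/70)x + (41/14)x²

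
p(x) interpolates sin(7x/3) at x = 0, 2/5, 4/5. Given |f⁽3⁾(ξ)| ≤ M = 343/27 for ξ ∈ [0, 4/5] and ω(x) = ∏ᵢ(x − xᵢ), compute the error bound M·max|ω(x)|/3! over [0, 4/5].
2744*sqrt(3)/91125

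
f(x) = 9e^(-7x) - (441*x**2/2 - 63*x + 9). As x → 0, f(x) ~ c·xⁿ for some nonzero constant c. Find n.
3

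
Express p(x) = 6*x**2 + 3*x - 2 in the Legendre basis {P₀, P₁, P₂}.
(3)P₁ + (4)P₂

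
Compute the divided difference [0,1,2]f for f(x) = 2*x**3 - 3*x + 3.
6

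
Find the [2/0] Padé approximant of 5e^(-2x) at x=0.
10*x**2 - 10*x + 5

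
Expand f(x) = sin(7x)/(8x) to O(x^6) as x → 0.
7/8 - 343*x**2/48 + 16807*x**4/960 + O(x**6)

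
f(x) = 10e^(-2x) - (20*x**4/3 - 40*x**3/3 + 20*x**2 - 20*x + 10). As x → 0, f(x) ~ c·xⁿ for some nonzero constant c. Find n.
5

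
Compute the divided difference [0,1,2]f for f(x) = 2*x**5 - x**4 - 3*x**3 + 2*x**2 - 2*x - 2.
16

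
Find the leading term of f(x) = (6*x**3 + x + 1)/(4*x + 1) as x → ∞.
3*x**2/2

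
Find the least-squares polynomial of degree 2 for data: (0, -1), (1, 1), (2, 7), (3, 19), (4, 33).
-39/35 + (1/35)x + (15/7)x²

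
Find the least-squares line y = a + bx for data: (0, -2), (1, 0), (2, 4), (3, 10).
a = -3, b = 4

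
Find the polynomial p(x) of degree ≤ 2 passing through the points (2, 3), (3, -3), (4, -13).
-2*x**2 + 4*x + 3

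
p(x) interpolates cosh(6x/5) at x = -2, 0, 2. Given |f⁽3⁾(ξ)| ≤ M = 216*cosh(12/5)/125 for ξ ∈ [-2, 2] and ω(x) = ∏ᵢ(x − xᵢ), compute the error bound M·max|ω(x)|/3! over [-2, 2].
64*sqrt(3)*cosh(12/5)/125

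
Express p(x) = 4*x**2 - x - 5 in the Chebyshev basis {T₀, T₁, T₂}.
(-3)T₀ - T₁ + (2)T₂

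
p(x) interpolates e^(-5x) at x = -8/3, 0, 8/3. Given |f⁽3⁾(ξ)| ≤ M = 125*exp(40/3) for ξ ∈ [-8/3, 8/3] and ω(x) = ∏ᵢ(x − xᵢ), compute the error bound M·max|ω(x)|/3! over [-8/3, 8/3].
64000*sqrt(3)*exp(40/3)/729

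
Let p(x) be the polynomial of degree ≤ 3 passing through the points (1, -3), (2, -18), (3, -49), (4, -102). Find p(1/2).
3/8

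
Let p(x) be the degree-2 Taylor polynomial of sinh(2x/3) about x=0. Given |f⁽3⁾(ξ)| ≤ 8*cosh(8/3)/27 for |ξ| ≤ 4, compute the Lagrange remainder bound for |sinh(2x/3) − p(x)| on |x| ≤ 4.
256*cosh(8/3)/81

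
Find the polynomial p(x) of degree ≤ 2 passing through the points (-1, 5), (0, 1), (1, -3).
1 - 4*x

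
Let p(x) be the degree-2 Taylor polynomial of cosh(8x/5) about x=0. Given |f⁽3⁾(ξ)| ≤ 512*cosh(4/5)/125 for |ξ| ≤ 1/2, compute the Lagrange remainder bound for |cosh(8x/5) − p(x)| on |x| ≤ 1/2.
32*cosh(4/5)/375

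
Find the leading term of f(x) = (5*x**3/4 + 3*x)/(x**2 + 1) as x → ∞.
5*x/4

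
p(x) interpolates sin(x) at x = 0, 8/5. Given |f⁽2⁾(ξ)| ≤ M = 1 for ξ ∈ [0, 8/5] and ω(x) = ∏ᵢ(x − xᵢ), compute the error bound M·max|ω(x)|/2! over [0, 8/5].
8/25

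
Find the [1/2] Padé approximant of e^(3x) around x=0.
(x + 1)/(3*x**2/2 - 2*x + 1)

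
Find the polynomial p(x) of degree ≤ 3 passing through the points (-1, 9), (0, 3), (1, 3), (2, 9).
3*x**2 - 3*x + 3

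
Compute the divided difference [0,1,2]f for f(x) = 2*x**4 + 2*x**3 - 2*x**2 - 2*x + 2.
18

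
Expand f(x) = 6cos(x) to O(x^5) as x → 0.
6 - 3*x**2 + x**4/4 + O(x**5)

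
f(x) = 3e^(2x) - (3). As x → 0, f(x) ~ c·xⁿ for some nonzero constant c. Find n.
1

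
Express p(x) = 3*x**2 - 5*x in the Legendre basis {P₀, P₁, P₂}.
P₀ + (-5)P₁ + (2)P₂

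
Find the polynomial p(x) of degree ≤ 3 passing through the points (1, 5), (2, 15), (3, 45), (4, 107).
2*x**3 - 2*x**2 + 2*x + 3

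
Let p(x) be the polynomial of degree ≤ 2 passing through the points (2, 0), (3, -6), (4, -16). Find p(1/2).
3/2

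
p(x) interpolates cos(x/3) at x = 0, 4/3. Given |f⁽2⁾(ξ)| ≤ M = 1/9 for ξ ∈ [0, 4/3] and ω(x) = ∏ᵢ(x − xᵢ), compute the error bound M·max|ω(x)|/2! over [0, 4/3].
2/81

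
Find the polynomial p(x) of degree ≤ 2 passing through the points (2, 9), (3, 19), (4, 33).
2*x**2 + 1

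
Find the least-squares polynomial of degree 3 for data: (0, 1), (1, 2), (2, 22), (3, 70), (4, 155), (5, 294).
47/63 + (-1079/378)x + (185/63)x² + (101/54)x³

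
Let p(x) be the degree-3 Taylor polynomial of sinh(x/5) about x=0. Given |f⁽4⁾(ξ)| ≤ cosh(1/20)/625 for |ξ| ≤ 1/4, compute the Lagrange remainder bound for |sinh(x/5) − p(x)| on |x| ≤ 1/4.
cosh(1/20)/3840000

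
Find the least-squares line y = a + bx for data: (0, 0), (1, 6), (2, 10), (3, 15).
a = 2/5, b = 49/10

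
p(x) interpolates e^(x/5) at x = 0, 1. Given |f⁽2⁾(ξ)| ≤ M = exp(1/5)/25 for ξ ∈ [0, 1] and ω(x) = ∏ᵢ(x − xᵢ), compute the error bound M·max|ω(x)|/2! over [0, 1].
exp(1/5)/200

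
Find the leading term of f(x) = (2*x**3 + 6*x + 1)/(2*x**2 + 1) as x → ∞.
x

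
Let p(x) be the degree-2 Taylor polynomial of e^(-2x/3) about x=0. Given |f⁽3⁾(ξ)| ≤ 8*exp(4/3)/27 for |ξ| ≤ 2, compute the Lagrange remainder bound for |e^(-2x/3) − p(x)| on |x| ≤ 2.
32*exp(4/3)/81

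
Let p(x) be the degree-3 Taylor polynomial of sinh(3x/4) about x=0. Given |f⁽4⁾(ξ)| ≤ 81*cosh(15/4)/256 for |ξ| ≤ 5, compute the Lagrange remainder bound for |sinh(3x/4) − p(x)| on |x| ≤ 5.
16875*cosh(15/4)/2048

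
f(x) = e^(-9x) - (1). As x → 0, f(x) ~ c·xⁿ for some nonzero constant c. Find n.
1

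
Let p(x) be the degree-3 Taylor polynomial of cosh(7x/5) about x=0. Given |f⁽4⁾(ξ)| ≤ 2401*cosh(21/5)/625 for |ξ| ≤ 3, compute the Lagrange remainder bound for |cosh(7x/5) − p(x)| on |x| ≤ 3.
64827*cosh(21/5)/5000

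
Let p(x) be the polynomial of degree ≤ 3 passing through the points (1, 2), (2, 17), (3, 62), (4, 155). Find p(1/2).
1/8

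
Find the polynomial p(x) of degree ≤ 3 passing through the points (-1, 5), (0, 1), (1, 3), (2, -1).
-2*x**3 + 3*x**2 + x + 1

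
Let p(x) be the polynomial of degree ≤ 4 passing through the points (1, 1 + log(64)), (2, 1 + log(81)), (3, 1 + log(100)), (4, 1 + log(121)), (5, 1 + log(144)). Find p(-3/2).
1 + log(191561942608236107294793378393788647952342390272950272000000000000000000000000000000000000000000000000000000000000000000000000000000000000000000000000000000000000000000000000000000000000000000000000000000000000*11**(11/16)*2**(17/64)*3**(59/64)*5**(13/32)/207589727229667617364050040559595126992307182041663968365041085227372309632424517470029479189719043873749959799630116683695675118773796682033447968121002410399431431597810905545125273959033396868346495500159667)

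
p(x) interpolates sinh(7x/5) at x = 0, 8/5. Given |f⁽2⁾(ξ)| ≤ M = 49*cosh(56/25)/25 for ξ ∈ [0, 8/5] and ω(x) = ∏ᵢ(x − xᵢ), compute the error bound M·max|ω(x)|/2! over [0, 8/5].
392*cosh(56/25)/625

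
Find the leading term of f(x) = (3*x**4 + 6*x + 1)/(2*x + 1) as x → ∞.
3*x**3/2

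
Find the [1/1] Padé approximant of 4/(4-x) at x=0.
1/(1 - x/4)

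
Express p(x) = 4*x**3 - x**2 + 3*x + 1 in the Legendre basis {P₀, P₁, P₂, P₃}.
(2/3)P₀ + (27/5)P₁ + (-2/3)P₂ + (8/5)P₃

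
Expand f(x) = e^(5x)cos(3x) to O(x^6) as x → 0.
1 + 5*x + 8*x**2 - 5*x**3/3 - 161*x**4/6 - 305*x**5/6 + O(x**6)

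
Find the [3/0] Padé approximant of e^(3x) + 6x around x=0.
9*x**3/2 + 9*x**2/2 + 9*x + 1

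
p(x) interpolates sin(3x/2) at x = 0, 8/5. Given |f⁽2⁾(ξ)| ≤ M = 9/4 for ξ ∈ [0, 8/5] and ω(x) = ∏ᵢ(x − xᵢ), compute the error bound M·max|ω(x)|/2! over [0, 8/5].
18/25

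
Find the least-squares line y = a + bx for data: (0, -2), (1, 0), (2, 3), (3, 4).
a = -19/10, b = 21/10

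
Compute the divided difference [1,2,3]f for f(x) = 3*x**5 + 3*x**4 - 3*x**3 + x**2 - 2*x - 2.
328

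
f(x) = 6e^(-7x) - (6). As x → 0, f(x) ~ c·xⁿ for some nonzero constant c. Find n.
1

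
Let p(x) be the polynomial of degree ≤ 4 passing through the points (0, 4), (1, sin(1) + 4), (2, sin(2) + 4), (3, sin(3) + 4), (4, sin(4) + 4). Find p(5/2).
-5*sin(1)/32 - 5*sin(4)/128 + 15*sin(3)/32 + 45*sin(2)/64 + 4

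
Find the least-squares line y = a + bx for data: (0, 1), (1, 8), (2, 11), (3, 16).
a = 9/5, b = 24/5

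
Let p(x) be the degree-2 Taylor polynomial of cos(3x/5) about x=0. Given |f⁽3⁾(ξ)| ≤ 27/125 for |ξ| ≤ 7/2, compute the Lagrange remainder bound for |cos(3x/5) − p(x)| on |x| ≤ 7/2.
3087/2000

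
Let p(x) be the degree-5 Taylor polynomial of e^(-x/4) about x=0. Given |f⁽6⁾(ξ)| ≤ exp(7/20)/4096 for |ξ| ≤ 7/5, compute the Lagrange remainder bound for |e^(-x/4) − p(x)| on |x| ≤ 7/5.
117649*exp(7/20)/46080000000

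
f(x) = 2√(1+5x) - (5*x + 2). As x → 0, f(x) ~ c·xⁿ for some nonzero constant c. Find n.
2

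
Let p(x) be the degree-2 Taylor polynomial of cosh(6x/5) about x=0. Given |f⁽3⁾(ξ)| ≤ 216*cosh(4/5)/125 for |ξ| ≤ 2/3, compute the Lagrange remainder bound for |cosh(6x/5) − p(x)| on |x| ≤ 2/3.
32*cosh(4/5)/375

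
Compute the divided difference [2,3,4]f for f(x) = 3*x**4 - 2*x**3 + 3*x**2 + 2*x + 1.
150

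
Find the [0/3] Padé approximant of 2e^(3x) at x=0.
2/(-9*x**3/2 + 9*x**2/2 - 3*x + 1)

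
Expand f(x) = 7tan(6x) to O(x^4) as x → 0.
42*x + 504*x**3 + O(x**4)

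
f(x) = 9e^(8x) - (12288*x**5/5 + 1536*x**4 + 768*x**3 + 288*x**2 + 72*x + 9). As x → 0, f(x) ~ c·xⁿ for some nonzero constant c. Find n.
6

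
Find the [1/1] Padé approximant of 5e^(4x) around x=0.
(10*x + 5)/(1 - 2*x)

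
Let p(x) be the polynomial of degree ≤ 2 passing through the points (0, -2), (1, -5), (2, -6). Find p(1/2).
-15/4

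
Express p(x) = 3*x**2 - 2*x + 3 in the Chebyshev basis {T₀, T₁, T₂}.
(9/2)T₀ + (-2)T₁ + (3/2)T₂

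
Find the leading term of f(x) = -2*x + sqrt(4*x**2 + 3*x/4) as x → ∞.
3/16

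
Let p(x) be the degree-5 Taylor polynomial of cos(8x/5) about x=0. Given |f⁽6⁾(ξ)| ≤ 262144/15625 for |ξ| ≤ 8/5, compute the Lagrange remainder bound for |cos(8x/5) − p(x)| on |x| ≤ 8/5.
4294967296/10986328125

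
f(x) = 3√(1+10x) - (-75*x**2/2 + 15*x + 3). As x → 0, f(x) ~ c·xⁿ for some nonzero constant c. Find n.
3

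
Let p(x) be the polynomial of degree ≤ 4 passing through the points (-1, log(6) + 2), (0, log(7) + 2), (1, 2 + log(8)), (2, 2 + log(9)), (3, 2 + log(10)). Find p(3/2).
2 + log(4*15**(123/128)*2**(3/32)*7**(27/32)/35)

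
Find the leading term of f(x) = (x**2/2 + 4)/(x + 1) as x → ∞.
x/2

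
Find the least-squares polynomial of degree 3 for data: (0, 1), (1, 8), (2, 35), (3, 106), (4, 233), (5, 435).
79/63 + (-1/378)x + (745/252)x² + (311/108)x³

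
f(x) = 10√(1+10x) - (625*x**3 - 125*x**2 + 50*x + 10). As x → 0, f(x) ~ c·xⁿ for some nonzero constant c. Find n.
4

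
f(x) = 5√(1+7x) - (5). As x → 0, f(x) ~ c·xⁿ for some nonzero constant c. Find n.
1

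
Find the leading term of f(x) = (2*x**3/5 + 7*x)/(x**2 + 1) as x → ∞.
2*x/5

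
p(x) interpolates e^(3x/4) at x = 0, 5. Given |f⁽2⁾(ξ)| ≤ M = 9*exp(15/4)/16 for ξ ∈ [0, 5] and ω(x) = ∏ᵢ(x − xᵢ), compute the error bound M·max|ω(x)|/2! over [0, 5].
225*exp(15/4)/128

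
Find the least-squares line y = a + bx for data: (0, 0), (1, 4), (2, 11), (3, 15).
a = -3/10, b = 26/5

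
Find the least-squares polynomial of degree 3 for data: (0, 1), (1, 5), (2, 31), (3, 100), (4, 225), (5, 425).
71/63 + (-547/189)x + (218/63)x² + (76/27)x³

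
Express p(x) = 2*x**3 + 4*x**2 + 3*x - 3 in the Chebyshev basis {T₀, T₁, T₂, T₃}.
-T₀ + (9/2)T₁ + (2)T₂ + (1/2)T₃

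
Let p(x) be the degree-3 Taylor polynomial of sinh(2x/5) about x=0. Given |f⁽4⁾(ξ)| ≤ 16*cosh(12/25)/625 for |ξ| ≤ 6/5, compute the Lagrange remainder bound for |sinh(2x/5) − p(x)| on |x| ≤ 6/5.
864*cosh(12/25)/390625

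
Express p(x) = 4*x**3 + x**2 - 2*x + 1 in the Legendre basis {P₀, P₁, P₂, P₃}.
(4/3)P₀ + (2/5)P₁ + (2/3)P₂ + (8/5)P₃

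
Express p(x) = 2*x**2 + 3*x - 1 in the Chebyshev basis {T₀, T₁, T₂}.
(3)T₁ + T₂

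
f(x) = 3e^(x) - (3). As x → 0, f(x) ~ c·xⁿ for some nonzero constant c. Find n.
1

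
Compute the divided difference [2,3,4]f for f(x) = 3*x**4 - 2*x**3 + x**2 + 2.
148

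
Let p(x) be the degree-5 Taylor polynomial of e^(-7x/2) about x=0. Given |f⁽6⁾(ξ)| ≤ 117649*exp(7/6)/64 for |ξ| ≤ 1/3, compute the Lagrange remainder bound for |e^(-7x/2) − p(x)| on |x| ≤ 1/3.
117649*exp(7/6)/33592320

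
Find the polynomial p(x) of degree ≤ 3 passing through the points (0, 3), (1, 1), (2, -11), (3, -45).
-2*x**3 + x**2 - x + 3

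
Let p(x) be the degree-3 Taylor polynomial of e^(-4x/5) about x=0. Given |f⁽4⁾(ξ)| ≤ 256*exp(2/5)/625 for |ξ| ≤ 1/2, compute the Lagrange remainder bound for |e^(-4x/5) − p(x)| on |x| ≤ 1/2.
2*exp(2/5)/1875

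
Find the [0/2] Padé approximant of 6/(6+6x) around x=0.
1/(x + 1)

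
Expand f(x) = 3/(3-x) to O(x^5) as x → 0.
1 + x/3 + x**2/9 + x**3/27 + x**4/81 + O(x**5)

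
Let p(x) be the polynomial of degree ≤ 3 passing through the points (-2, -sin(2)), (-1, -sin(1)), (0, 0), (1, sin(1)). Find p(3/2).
5*sin(2)/16 + 7*sin(1)/8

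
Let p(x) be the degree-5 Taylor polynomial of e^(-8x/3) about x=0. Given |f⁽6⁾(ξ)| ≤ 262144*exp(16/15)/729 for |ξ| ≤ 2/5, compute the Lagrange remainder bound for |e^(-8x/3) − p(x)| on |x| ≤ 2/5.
1048576*exp(16/15)/512578125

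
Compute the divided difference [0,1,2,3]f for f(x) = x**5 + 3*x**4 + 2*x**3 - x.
45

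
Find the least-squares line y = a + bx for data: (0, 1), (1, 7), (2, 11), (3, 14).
a = 9/5, b = 43/10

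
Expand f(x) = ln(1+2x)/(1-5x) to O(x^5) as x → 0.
2*x + 8*x**2 + 128*x**3/3 + 628*x**4/3 + O(x**5)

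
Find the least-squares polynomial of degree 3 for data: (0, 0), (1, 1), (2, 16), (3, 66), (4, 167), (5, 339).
1/14 + (-61/84)x + (-12/7)x² + (37/12)x³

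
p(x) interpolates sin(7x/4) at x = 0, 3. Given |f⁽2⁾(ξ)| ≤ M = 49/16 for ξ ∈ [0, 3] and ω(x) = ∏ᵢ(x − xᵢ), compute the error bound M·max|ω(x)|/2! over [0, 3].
441/128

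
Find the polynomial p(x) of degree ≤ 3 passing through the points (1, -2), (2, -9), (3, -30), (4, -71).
-x**3 - x**2 + 3*x - 3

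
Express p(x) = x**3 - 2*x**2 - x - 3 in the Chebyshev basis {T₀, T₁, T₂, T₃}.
(-4)T₀ + (-1/4)T₁ - T₂ + (1/4)T₃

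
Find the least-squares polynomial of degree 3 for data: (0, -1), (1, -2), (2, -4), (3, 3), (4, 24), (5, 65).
-5/6 + (29/252)x + (-247/84)x² + (10/9)x³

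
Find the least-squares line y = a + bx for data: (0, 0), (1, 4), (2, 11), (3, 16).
a = -1/2, b = 11/2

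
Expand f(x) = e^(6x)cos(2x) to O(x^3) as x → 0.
1 + 6*x + 16*x**2 + O(x**3)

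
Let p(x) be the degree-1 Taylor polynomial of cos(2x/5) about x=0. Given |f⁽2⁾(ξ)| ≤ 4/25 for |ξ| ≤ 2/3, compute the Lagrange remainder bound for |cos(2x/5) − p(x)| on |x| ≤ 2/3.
8/225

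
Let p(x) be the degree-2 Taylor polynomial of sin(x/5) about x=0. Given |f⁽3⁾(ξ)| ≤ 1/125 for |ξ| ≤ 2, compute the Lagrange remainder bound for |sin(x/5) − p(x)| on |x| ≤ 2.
4/375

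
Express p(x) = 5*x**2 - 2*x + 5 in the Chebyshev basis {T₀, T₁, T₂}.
(15/2)T₀ + (-2)T₁ + (5/2)T₂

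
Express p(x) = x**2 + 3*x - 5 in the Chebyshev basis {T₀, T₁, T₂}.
(-9/2)T₀ + (3)T₁ + (1/2)T₂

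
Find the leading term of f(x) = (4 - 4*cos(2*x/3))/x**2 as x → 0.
8/9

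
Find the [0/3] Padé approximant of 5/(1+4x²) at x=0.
5/(4*x**2 + 1)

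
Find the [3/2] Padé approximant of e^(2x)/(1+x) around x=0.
(8*x**3/15 + 6*x**2/5 + 9*x/5 + 1)/(-3*x**2/5 + 4*x/5 + 1)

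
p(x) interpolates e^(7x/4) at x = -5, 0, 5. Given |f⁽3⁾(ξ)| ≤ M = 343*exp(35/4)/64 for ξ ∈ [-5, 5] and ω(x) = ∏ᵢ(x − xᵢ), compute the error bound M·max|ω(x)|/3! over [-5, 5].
42875*sqrt(3)*exp(35/4)/1728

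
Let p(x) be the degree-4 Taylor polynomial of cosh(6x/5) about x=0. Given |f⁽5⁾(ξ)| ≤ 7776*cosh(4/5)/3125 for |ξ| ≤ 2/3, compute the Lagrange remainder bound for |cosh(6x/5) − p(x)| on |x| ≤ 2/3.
128*cosh(4/5)/46875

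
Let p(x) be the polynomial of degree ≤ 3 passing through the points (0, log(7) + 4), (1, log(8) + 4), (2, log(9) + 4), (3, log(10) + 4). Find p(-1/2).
log(441*2**(1/8)*3**(5/8)*5**(11/16)*7**(3/16)/640) + 4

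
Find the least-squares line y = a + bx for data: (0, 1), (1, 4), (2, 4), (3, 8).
a = 11/10, b = 21/10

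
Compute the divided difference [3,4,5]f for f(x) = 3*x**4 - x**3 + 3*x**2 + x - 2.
282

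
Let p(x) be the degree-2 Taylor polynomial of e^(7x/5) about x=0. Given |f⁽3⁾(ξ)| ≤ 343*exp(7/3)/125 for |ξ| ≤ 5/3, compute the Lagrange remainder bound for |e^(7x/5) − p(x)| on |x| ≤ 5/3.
343*exp(7/3)/162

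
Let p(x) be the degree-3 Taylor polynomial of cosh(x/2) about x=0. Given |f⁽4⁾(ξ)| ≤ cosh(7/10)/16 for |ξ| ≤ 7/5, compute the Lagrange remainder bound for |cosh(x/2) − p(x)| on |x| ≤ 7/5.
2401*cosh(7/10)/240000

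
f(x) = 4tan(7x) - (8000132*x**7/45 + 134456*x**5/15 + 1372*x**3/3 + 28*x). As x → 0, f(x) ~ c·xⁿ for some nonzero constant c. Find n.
9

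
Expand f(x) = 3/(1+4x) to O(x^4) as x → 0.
3 - 12*x + 48*x**2 - 192*x**3 + O(x**4)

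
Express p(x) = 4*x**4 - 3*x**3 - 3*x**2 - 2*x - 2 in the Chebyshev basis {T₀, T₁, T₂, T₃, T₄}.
(-2)T₀ + (-17/4)T₁ + (1/2)T₂ + (-3/4)T₃ + (1/2)T₄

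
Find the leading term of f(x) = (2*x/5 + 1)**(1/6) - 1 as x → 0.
x/15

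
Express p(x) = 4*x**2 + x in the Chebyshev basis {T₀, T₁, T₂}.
(2)T₀ + T₁ + (2)T₂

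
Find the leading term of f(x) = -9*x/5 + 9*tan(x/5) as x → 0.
3*x**3/125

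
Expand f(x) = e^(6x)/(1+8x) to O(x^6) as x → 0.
1 - 2*x + 34*x**2 - 236*x**3 + 1942*x**4 - 77356*x**5/5 + O(x**6)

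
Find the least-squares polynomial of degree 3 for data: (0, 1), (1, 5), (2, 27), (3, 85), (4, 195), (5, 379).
8/9 + (667/378)x + (-53/126)x² + (82/27)x³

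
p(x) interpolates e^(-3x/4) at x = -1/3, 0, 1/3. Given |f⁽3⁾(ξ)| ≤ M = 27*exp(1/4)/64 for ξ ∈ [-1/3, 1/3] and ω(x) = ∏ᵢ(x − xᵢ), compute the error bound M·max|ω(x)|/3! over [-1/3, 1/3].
sqrt(3)*exp(1/4)/1728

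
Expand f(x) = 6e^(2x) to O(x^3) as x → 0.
6 + 12*x + 12*x**2 + O(x**3)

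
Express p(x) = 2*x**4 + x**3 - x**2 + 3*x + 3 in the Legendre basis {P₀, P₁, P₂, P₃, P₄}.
(46/15)P₀ + (18/5)P₁ + (10/21)P₂ + (2/5)P₃ + (16/35)P₄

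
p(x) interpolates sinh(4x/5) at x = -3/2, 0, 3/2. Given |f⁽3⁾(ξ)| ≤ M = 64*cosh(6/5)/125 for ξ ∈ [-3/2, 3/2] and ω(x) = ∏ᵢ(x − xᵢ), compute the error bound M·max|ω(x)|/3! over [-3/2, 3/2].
8*sqrt(3)*cosh(6/5)/125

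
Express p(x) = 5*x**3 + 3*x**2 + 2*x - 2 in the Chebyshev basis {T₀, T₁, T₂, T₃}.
(-1/2)T₀ + (23/4)T₁ + (3/2)T₂ + (5/4)T₃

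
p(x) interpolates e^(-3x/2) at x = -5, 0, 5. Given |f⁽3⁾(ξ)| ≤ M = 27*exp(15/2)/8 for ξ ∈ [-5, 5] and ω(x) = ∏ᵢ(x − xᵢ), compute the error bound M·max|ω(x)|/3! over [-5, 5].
125*sqrt(3)*exp(15/2)/8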